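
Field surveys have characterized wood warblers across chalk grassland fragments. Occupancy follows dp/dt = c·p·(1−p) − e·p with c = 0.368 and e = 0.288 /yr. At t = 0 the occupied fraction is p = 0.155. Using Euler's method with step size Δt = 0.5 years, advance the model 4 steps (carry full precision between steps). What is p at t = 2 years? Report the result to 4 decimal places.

0.1619

Update rule: p ← p + [c·p·(1−p) − e·p]·Δt with Δt = 0.5.
  1  |  dp/dt·Δt = +0.001779  |  p_1 = 0.156779
  2  |  dp/dt·Δt = +0.001748  |  p_2 = 0.158528
  3  |  dp/dt·Δt = +0.001717  |  p_3 = 0.160245
  4  |  dp/dt·Δt = +0.001685  |  p_4 = 0.161930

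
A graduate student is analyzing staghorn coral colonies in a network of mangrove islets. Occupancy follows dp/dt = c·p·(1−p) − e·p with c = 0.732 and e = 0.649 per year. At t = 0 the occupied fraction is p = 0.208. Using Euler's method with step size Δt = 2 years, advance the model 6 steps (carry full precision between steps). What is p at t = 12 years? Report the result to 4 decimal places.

0.1317

Update rule: p ← p + [c·p·(1−p) − e·p]·Δt with Δt = 2.
t = 2: p = 0.20800 + (-0.02881) = 0.17919
t = 4: p = 0.17919 + (-0.01726) = 0.16193
t = 6: p = 0.16193 + (-0.01151) = 0.15042
t = 8: p = 0.15042 + (-0.00816) = 0.14227
t = 10: p = 0.14227 + (-0.00601) = 0.13625
t = 12: p = 0.13625 + (-0.00456) = 0.13169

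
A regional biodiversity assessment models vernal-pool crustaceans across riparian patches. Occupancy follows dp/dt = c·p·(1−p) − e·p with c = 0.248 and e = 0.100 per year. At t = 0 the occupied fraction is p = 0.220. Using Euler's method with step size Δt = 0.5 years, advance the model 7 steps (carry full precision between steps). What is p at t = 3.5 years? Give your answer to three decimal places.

0.295

Update rule: p ← p + [c·p·(1−p) − e·p]·Δt with Δt = 0.5.
  1  |  dp/dt·Δt = +0.010278  |  p_1 = 0.230278
  2  |  dp/dt·Δt = +0.010465  |  p_2 = 0.240744
  3  |  dp/dt·Δt = +0.010628  |  p_3 = 0.251372
  4  |  dp/dt·Δt = +0.010766  |  p_4 = 0.262138
  5  |  dp/dt·Δt = +0.010877  |  p_5 = 0.273015
  6  |  dp/dt·Δt = +0.010961  |  p_6 = 0.283976
  7  |  dp/dt·Δt = +0.011015  |  p_7 = 0.294990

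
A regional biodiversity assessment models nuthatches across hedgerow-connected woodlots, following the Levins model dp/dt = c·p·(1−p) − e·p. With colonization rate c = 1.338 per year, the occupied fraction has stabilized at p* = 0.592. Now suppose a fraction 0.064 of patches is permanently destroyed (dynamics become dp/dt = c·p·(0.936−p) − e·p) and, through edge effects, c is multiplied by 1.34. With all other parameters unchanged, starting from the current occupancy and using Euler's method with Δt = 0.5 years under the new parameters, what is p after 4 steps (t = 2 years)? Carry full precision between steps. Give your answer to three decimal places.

0.630

Balance c(1−p*) = e gives e = 1.338×(1 − 0.59200) = 0.54590.
Starting from p₀ = 0.59200; update p ← p + (dp/dt)·Δt with the new parameters.
  1  |  dp/dt·Δt = +0.020975  |  p_1 = 0.612975
  2  |  dp/dt·Δt = +0.010192  |  p_2 = 0.623167
  3  |  dp/dt·Δt = +0.004668  |  p_3 = 0.627835
  4  |  dp/dt·Δt = +0.002076  |  p_4 = 0.629910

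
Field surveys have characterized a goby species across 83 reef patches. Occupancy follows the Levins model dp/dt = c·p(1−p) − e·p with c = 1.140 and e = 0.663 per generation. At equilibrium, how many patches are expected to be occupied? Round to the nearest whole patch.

p* = 1 − e/c = 1 − 0.663/1.140 = 0.4184.
Expected occupied patches = N × p* = 83 × 0.4184 = 34.73 ≈ 35.

35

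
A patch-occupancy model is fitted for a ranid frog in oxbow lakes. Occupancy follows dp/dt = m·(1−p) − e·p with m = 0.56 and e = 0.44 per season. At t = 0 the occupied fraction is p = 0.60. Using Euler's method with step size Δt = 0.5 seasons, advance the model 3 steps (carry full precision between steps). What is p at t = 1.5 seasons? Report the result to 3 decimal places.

0.565

Update rule: p ← p + [m·(1−p) − e·p]·Δt with Δt = 0.5.
  1  |  dp/dt·Δt = -0.020000  |  p_1 = 0.580000
  2  |  dp/dt·Δt = -0.010000  |  p_2 = 0.570000
  3  |  dp/dt·Δt = -0.005000  |  p_3 = 0.565000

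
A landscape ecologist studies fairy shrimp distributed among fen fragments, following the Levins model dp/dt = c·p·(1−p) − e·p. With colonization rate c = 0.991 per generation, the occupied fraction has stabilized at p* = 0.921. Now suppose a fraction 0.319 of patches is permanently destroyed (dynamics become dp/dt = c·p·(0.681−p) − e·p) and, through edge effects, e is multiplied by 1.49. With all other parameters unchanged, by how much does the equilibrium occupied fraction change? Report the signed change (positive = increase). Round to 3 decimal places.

-0.358

Balance c(1−p*) = e gives e = 0.991×(1 − 0.92100) = 0.07829.
New p* = 0.681 − e/c = 0.681 − 0.11665/0.99100 = 0.56329.
Δp* = 0.56329 − 0.92100 = -0.35771.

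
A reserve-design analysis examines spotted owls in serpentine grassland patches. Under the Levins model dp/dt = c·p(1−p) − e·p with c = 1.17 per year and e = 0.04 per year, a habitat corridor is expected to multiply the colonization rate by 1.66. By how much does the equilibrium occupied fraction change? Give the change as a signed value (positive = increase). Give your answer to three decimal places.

Before: p* = 1 − 0.04/1.17 = 0.9658.
After the change, c = 1.9422, e = 0.04, so p* = 1 − 0.04/1.9422 = 0.9794.
Δp* = 0.9794 − 0.9658 = +0.0136.

0.014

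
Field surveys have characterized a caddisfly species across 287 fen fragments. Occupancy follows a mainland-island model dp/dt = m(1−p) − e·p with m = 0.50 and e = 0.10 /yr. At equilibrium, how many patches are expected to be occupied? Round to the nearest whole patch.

p* = m/(m+e) = 0.50/0.6000 = 0.8333.
Expected occupied patches = N × p* = 287 × 0.8333 = 239.17 ≈ 239.

239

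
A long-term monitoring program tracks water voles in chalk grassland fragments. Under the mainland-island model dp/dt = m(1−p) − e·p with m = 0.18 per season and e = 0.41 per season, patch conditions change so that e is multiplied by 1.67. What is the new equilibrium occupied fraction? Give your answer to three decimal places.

0.208

Before: p* = 0.18/(0.18+0.41) = 0.3051.
After: m = 0.18, e = 0.6847; p* = 0.18/0.8647 = 0.2082.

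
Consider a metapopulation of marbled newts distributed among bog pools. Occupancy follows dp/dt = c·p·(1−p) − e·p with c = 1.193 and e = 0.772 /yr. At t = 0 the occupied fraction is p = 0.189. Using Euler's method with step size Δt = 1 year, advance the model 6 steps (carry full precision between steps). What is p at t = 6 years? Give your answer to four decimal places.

0.3368

Update rule: p ← p + [c·p·(1−p) − e·p]·Δt with Δt = 1.
step 1: Δp = +0.03695, p = 0.22595
step 2: Δp = +0.03422, p = 0.26017
step 3: Δp = +0.02878, p = 0.28895
step 4: Δp = +0.02204, p = 0.31099
step 5: Δp = +0.01555, p = 0.32654
step 6: Δp = +0.01027, p = 0.33680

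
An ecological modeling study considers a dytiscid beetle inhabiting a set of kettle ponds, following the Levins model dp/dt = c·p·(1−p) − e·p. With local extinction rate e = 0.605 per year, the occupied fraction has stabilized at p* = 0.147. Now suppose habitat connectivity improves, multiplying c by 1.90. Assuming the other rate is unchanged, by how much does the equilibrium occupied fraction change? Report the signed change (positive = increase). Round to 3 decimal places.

0.404

Balance c(1−p*) = e gives c = e/(1 − 0.14700) = 0.605/0.85300 = 0.70926.
New p* = 1 − e/c = 1 − 0.60500/1.34759 = 0.55105.
Δp* = 0.55105 − 0.14700 = +0.40405.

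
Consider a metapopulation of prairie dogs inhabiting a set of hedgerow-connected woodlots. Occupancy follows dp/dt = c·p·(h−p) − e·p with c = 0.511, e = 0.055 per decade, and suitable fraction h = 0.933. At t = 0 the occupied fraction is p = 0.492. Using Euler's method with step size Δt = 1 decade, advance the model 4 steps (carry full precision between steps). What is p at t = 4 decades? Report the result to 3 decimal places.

0.750

Update rule: p ← p + [c·p·(h−p) − e·p]·Δt with Δt = 1.
p: 0.49200 → 0.57581  (Δp = +0.08381)
p: 0.57581 → 0.64924  (Δp = +0.07343)
p: 0.64924 → 0.70767  (Δp = +0.05843)
p: 0.70767 → 0.75023  (Δp = +0.04256)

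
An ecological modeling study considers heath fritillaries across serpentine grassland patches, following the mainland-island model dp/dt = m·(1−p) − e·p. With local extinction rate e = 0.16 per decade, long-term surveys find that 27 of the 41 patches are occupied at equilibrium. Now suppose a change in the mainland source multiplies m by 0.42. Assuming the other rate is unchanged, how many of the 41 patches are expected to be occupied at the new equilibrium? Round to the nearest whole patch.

18

Observed p* = 27/41 = 0.65854.
Balance m(1−p*) = e·p* gives m = e·p*/(1−p*) = 0.16×0.65854/0.34146 = 0.30858.
New p* = m/(m+e) = 0.12960/(0.12960+0.16000) = 0.44751.
Expected occupied = 41 × 0.44751 = 18.35 ≈ 18.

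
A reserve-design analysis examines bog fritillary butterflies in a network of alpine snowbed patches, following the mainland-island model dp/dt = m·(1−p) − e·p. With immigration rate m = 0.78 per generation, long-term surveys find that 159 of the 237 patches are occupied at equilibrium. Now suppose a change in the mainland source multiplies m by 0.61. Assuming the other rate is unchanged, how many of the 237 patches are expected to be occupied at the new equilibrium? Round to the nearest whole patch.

131

Observed p* = 159/237 = 0.67089.
Balance m(1−p*) = e·p* gives e = m(1−p*)/p* = 0.78×0.32911/0.67089 = 0.38263.
New p* = m/(m+e) = 0.47580/(0.47580+0.38263) = 0.55427.
Expected occupied = 237 × 0.55427 = 131.36 ≈ 131.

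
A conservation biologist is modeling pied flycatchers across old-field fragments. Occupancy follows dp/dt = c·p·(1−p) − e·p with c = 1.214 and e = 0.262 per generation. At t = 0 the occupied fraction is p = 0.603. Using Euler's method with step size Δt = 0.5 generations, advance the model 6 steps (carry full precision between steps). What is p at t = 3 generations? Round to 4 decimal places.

Update rule: p ← p + [c·p·(1−p) − e·p]·Δt with Δt = 0.5.
  1  |  dp/dt·Δt = +0.066317  |  p_1 = 0.669317
  2  |  dp/dt·Δt = +0.046668  |  p_2 = 0.715985
  3  |  dp/dt·Δt = +0.029640  |  p_3 = 0.745625
  4  |  dp/dt·Δt = +0.017452  |  p_4 = 0.763077
  5  |  dp/dt·Δt = +0.009777  |  p_5 = 0.772854
  6  |  dp/dt·Δt = +0.005316  |  p_6 = 0.778169

0.7782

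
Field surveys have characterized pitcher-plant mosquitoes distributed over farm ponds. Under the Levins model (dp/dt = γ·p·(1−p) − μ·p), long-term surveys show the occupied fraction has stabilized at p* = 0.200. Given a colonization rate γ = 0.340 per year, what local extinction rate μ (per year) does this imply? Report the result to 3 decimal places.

At equilibrium γ(1−p*) = μ.
μ = 0.340 × (1 − 0.200) = 0.340 × 0.8000 = 0.2720.

0.272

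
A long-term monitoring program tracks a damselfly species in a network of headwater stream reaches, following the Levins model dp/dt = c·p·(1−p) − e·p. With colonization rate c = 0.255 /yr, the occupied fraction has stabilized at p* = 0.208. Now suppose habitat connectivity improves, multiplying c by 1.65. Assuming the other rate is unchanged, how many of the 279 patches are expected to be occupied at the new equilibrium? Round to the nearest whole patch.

145

Balance c(1−p*) = e gives e = 0.255×(1 − 0.20800) = 0.20196.
New p* = 1 − e/c = 1 − 0.20196/0.42075 = 0.52000.
Expected occupied = 279 × 0.52000 = 145.08 ≈ 145.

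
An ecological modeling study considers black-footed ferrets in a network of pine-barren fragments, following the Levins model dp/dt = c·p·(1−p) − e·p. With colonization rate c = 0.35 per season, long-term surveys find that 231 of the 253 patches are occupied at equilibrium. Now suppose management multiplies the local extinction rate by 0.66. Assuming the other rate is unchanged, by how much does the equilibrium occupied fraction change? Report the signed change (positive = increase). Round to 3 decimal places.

0.030

Observed p* = 231/253 = 0.91304.
Balance c(1−p*) = e gives e = 0.35×(1 − 0.91304) = 0.03044.
New p* = 1 − e/c = 1 − 0.02009/0.35000 = 0.94260.
Δp* = 0.94260 − 0.91304 = +0.02956.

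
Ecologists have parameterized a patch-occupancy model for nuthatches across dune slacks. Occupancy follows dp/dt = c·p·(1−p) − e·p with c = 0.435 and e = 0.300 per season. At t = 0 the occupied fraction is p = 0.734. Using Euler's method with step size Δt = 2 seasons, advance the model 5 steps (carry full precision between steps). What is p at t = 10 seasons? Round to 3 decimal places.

Update rule: p ← p + [c·p·(1−p) − e·p]·Δt with Δt = 2.
  1  |  dp/dt·Δt = -0.270538  |  p_1 = 0.463462
  2  |  dp/dt·Δt = -0.061739  |  p_2 = 0.401723
  3  |  dp/dt·Δt = -0.031937  |  p_3 = 0.369787
  4  |  dp/dt·Δt = -0.019123  |  p_4 = 0.350663
  5  |  dp/dt·Δt = -0.012300  |  p_5 = 0.338363

0.338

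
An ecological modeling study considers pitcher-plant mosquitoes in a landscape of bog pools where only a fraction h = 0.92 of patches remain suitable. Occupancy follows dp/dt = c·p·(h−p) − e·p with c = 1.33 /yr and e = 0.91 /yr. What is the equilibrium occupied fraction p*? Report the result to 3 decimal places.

Setting dp/dt = 0 and dividing by p* gives c·(h−p*) = e.
So p* = h − e/c = 0.92 − 0.91/1.33 = 0.92 − 0.6842 = 0.2358.

0.236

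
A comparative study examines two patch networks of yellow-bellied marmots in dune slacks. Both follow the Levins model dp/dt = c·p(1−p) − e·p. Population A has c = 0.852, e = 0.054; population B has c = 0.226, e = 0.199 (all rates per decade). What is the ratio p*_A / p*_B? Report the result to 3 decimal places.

7.840

A: p*_A = 1 − 0.054/0.852 = 0.9366.
B: p*_B = 1 − 0.199/0.226 = 0.1195.
p*_A / p*_B = 0.9366/0.1195 = 7.8399.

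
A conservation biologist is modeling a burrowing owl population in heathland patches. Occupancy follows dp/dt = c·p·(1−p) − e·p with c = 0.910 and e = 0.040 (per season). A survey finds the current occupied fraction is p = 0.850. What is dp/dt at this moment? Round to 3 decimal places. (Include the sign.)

Colonization term: c·p·(1−p) = 0.910×0.850×0.1500 = 0.11603.
Extinction term: e·p = 0.03400.
dp/dt = 0.11603 − 0.03400 = 0.08203.

0.082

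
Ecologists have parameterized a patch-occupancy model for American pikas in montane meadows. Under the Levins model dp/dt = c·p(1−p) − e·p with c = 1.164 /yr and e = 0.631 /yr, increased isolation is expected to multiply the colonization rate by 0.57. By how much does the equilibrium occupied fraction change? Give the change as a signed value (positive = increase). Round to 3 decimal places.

Before: p* = 1 − 0.631/1.164 = 0.4579.
After the change, c = 0.66348, e = 0.631, so p* = 1 − 0.631/0.66348 = 0.0490.
Δp* = 0.0490 − 0.4579 = -0.4089.

-0.409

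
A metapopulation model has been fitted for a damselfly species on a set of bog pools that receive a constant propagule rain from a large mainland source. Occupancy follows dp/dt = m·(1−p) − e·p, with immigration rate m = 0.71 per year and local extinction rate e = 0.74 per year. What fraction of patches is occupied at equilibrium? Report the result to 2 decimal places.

Setting dp/dt = 0: m − m·p* = e·p*, so m = (m+e)·p*.
p* = m/(m+e) = 0.71/(0.71+0.74) = 0.71/1.4500 = 0.4897.

0.49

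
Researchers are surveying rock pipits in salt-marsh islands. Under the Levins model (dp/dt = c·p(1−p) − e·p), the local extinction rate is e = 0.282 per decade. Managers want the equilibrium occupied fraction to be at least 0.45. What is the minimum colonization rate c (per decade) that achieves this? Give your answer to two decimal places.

p* = 1 − e/c ≥ 0.45 requires e/c ≤ 0.5500, i.e. c ≥ e/0.5500.
c_min = 0.282/0.5500 = 0.5127.

0.51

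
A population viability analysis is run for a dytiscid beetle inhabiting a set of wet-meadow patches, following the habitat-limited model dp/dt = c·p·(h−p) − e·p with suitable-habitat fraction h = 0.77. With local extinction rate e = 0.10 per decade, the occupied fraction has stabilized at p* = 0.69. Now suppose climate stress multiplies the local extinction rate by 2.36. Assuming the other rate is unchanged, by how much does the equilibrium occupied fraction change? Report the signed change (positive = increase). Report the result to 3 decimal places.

-0.109

Balance c(h−p*) = e gives c = e/(0.77 − 0.69000) = 0.10/0.08000 = 1.25000.
New p* = 0.77 − e/c = 0.77 − 0.23600/1.25000 = 0.58120.
Δp* = 0.58120 − 0.69000 = -0.10880.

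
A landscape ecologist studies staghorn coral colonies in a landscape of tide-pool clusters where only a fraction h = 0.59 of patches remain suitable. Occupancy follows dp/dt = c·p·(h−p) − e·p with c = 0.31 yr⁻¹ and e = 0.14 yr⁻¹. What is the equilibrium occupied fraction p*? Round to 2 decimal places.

0.14

Setting dp/dt = 0 and dividing by p* gives c·(h−p*) = e.
So p* = h − e/c = 0.59 − 0.14/0.31 = 0.59 − 0.4516 = 0.1384.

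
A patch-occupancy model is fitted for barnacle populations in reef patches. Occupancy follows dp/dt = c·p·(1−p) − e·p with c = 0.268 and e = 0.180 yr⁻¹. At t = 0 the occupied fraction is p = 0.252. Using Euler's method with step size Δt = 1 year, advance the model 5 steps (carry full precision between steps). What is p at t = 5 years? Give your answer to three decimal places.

Update rule: p ← p + [c·p·(1−p) − e·p]·Δt with Δt = 1.
  1  |  dp/dt·Δt = +0.005157  |  p_1 = 0.257157
  2  |  dp/dt·Δt = +0.004907  |  p_2 = 0.262064
  3  |  dp/dt·Δt = +0.004656  |  p_3 = 0.266720
  4  |  dp/dt·Δt = +0.004406  |  p_4 = 0.271126
  5  |  dp/dt·Δt = +0.004159  |  p_5 = 0.275285

0.275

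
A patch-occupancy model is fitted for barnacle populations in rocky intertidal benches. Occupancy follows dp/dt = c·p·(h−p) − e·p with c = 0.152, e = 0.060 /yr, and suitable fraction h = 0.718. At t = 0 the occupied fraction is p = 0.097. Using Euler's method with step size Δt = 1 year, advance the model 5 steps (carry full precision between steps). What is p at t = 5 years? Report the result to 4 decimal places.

0.1143

Update rule: p ← p + [c·p·(h−p) − e·p]·Δt with Δt = 1.
step 1: Δp = +0.00334, p = 0.10034
step 2: Δp = +0.00340, p = 0.10374
step 3: Δp = +0.00346, p = 0.10720
step 4: Δp = +0.00352, p = 0.11072
step 5: Δp = +0.00358, p = 0.11429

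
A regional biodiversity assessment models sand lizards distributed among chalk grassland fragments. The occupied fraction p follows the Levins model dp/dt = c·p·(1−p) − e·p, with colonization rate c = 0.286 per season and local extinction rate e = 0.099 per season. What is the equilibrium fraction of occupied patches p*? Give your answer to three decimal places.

0.654

Setting dp/dt = 0 and dividing through by p* gives c·(1−p*) = e.
So p* = 1 − e/c = 1 − 0.099/0.286 = 1 − 0.3462 = 0.6538.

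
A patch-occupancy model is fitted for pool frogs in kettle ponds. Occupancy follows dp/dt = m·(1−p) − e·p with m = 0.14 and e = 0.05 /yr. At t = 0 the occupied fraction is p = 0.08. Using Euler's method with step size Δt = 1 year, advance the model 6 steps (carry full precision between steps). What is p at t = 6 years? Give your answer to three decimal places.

0.551

Update rule: p ← p + [m·(1−p) − e·p]·Δt with Δt = 1.
t = 1: p = 0.08000 + (+0.12480) = 0.20480
t = 2: p = 0.20480 + (+0.10109) = 0.30589
t = 3: p = 0.30589 + (+0.08188) = 0.38777
t = 4: p = 0.38777 + (+0.06632) = 0.45409
t = 5: p = 0.45409 + (+0.05372) = 0.50782
t = 6: p = 0.50782 + (+0.04352) = 0.55133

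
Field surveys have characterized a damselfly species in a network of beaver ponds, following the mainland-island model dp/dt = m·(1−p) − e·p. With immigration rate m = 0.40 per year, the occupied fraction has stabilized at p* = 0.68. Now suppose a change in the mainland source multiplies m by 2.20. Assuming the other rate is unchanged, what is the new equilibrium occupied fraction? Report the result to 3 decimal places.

0.824

Balance m(1−p*) = e·p* gives e = m(1−p*)/p* = 0.40×0.32000/0.68000 = 0.18824.
New p* = m/(m+e) = 0.88000/(0.88000+0.18824) = 0.82378.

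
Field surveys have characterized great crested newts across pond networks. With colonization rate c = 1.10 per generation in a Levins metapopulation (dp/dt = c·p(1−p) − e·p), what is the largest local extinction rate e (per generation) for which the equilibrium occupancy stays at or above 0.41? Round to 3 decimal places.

0.649

1 − e/c ≥ 0.41 ⇒ e ≤ c(1 − 0.41) = 1.10 × 0.5900.
e_max = 0.6490.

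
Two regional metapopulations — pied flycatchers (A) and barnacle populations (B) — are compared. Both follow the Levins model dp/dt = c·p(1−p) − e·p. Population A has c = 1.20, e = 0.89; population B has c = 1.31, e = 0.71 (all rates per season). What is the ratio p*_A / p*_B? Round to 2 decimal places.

0.56

A: p*_A = 1 − 0.89/1.20 = 0.2583.
B: p*_B = 1 − 0.71/1.31 = 0.4580.
p*_A / p*_B = 0.2583/0.4580 = 0.5640.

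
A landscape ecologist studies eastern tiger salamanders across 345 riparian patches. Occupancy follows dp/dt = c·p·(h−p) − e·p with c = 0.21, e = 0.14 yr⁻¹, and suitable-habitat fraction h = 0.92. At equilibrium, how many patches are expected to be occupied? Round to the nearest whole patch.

p* = h − e/c = 0.92 − 0.6667 = 0.2533.
Expected occupied patches = N × p* = 345 × 0.2533 = 87.40 ≈ 87.

87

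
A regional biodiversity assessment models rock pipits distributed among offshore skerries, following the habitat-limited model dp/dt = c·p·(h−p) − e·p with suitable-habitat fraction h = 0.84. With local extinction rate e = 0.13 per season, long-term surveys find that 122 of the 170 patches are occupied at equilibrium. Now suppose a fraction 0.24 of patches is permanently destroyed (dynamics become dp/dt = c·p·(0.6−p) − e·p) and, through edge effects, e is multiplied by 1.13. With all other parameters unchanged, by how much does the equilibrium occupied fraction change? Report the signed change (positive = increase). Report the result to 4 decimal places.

-0.2559

Observed p* = 122/170 = 0.71765.
Balance c(h−p*) = e gives c = e/(0.84 − 0.71765) = 0.13/0.12235 = 1.06253.
New p* = 0.6 − e/c = 0.6 − 0.14690/1.06253 = 0.46175.
Δp* = 0.46175 − 0.71765 = -0.25590.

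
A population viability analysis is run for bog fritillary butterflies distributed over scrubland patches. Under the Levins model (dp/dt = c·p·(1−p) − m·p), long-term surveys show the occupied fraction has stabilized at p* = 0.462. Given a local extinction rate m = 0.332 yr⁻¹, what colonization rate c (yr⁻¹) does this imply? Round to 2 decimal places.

0.62

At equilibrium c(1−p*) = m, so c = m/(1−p*).
c = 0.332/(1 − 0.462) = 0.332/0.5380 = 0.6171.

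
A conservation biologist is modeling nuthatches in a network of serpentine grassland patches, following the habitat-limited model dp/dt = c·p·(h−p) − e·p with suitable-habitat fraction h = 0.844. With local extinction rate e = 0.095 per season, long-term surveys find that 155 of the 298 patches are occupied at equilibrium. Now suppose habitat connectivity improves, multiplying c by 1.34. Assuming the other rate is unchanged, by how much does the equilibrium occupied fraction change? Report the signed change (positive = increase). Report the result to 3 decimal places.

0.082

Observed p* = 155/298 = 0.52013.
Balance c(h−p*) = e gives c = e/(0.844 − 0.52013) = 0.095/0.32387 = 0.29333.
New p* = 0.844 − e/c = 0.844 − 0.09500/0.39306 = 0.60231.
Δp* = 0.60231 − 0.52013 = +0.08218.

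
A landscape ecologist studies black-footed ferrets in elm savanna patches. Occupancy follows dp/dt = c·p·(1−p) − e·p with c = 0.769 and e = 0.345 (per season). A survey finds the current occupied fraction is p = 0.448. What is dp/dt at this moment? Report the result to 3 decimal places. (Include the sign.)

Colonization term: c·p·(1−p) = 0.769×0.448×0.5520 = 0.19017.
Extinction term: e·p = 0.15456.
dp/dt = 0.19017 − 0.15456 = 0.03561.

0.036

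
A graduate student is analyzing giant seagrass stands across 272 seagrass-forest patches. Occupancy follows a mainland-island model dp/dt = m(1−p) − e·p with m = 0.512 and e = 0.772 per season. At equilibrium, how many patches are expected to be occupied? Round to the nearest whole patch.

p* = m/(m+e) = 0.512/1.2840 = 0.3988.
Expected occupied patches = N × p* = 272 × 0.3988 = 108.46 ≈ 108.

108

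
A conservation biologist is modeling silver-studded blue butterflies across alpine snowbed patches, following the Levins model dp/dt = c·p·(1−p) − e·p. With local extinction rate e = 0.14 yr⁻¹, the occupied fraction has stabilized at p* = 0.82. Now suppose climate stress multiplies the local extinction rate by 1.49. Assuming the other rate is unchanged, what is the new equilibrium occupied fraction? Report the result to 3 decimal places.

0.732

Balance c(1−p*) = e gives c = e/(1 − 0.82000) = 0.14/0.18000 = 0.77778.
New p* = 1 − e/c = 1 − 0.20860/0.77778 = 0.73180.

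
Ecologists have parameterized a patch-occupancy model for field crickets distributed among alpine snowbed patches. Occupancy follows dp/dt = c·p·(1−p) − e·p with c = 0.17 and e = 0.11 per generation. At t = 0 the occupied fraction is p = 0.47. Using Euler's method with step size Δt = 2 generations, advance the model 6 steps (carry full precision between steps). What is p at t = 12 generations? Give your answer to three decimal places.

Update rule: p ← p + [c·p·(1−p) − e·p]·Δt with Δt = 2.
t = 2: p = 0.47000 + (-0.01871) = 0.45129
t = 4: p = 0.45129 + (-0.01509) = 0.43620
t = 6: p = 0.43620 + (-0.01235) = 0.42385
t = 8: p = 0.42385 + (-0.01022) = 0.41363
t = 10: p = 0.41363 + (-0.00854) = 0.40510
t = 12: p = 0.40510 + (-0.00718) = 0.39792

0.398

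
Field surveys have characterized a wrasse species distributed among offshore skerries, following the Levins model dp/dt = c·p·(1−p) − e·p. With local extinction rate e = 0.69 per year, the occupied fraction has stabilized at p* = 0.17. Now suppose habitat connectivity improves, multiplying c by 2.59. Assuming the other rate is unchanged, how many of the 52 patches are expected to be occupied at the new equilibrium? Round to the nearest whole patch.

Balance c(1−p*) = e gives c = e/(1 − 0.17000) = 0.69/0.83000 = 0.83133.
New p* = 1 − e/c = 1 − 0.69000/2.15314 = 0.67954.
Expected occupied = 52 × 0.67954 = 35.34 ≈ 35.

35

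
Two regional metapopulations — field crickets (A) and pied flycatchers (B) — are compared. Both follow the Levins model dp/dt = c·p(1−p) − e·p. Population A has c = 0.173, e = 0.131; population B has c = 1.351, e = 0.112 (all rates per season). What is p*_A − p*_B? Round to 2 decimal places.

-0.67

A: p*_A = 1 − 0.131/0.173 = 0.2428.
B: p*_B = 1 − 0.112/1.351 = 0.9171.
p*_A − p*_B = 0.2428 − 0.9171 = -0.6743.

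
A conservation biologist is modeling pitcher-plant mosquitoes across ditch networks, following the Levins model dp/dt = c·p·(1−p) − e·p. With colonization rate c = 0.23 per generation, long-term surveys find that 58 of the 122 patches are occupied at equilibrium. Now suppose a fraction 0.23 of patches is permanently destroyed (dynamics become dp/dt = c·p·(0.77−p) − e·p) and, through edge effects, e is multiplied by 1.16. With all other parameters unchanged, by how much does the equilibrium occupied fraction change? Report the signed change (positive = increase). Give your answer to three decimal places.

Observed p* = 58/122 = 0.47541.
Balance c(1−p*) = e gives e = 0.23×(1 − 0.47541) = 0.12066.
New p* = 0.77 − e/c = 0.77 − 0.13997/0.23000 = 0.16143.
Δp* = 0.16143 − 0.47541 = -0.31398.

-0.314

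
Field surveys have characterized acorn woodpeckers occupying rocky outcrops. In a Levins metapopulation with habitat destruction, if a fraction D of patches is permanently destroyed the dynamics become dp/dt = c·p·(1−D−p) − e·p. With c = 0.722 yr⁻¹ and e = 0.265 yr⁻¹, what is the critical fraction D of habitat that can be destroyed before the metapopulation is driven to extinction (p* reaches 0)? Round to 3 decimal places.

The nontrivial equilibrium is p* = (1−D) − e/c; extinction occurs when this hits zero.
So D_crit = 1 − e/c = 1 − 0.265/0.722 = 1 − 0.3670 = 0.6330.
Note this equals the original equilibrium occupancy — the Levins extinction-debt result.

0.633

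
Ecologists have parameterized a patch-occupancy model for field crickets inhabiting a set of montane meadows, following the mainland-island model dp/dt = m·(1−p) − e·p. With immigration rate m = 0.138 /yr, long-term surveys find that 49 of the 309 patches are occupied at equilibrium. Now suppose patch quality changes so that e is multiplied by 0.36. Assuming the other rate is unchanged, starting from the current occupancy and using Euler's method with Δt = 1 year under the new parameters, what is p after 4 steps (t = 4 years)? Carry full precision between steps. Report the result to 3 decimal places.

Observed p* = 49/309 = 0.15858.
Balance m(1−p*) = e·p* gives e = m(1−p*)/p* = 0.138×0.84142/0.15858 = 0.73224.
Starting from p₀ = 0.15858; update p ← p + (dp/dt)·Δt with the new parameters.
  1  |  dp/dt·Δt = +0.074315  |  p_1 = 0.232891
  2  |  dp/dt·Δt = +0.044469  |  p_2 = 0.277360
  3  |  dp/dt·Δt = +0.026610  |  p_3 = 0.303970
  4  |  dp/dt·Δt = +0.015923  |  p_4 = 0.319893

0.320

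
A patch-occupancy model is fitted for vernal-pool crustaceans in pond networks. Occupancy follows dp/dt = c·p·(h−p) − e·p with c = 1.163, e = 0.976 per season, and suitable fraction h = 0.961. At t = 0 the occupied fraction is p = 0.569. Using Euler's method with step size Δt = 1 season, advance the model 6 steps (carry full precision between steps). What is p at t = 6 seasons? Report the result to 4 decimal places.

0.1591

Update rule: p ← p + [c·p·(h−p) − e·p]·Δt with Δt = 1.
t = 1: p = 0.56900 + (-0.29594) = 0.27306
t = 2: p = 0.27306 + (-0.04804) = 0.22502
t = 3: p = 0.22502 + (-0.02702) = 0.19801
t = 4: p = 0.19801 + (-0.01755) = 0.18046
t = 5: p = 0.18046 + (-0.01231) = 0.16814
t = 6: p = 0.16814 + (-0.00906) = 0.15908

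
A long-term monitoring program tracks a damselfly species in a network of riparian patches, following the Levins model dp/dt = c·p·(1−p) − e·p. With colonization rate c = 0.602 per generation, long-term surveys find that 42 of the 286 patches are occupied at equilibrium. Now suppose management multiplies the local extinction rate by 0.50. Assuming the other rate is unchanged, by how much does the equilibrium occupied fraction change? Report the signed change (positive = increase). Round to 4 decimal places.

0.4266

Observed p* = 42/286 = 0.14685.
Balance c(1−p*) = e gives e = 0.602×(1 − 0.14685) = 0.51360.
New p* = 1 − e/c = 1 − 0.25680/0.60200 = 0.57342.
Δp* = 0.57342 − 0.14685 = +0.42657.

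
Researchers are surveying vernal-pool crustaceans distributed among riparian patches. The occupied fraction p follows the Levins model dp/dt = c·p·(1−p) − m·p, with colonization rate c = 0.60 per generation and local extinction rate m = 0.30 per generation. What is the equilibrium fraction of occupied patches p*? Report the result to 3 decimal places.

At equilibrium, colonization balances extinction: c·p*·(1−p*) = m·p*.
So p* = 1 − m/c = 1 − 0.30/0.60 = 1 − 0.5000 = 0.5000.

0.500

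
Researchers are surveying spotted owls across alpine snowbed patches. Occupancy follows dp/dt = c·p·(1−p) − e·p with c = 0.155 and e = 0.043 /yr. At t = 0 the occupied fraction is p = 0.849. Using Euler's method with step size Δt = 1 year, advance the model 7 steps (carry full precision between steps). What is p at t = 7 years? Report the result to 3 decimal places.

Update rule: p ← p + [c·p·(1−p) − e·p]·Δt with Δt = 1.
p: 0.84900 → 0.83236  (Δp = -0.01664)
p: 0.83236 → 0.81820  (Δp = -0.01416)
p: 0.81820 → 0.80607  (Δp = -0.01213)
p: 0.80607 → 0.79564  (Δp = -0.01043)
p: 0.79564 → 0.78663  (Δp = -0.00901)
p: 0.78663 → 0.77882  (Δp = -0.00781)
p: 0.77882 → 0.77203  (Δp = -0.00679)

0.772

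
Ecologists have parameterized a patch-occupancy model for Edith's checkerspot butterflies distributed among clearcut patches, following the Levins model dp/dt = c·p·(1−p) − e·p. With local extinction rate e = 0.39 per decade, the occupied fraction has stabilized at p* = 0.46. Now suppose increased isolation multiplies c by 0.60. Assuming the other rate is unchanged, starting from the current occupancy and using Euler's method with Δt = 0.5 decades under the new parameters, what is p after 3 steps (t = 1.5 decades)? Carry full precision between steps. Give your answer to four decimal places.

Balance c(1−p*) = e gives c = e/(1 − 0.46000) = 0.39/0.54000 = 0.72222.
Starting from p₀ = 0.46000; update p ← p + (dp/dt)·Δt with the new parameters.
  1  |  dp/dt·Δt = -0.035880  |  p_1 = 0.424120
  2  |  dp/dt·Δt = -0.029784  |  p_2 = 0.394336
  3  |  dp/dt·Δt = -0.025148  |  p_3 = 0.369188

0.3692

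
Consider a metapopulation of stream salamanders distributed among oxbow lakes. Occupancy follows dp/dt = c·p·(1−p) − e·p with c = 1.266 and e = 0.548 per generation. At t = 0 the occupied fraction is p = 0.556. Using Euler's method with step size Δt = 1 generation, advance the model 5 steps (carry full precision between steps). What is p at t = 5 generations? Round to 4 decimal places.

0.5671

Update rule: p ← p + [c·p·(1−p) − e·p]·Δt with Δt = 1.
t = 1: p = 0.55600 + (+0.00784) = 0.56384
t = 2: p = 0.56384 + (+0.00235) = 0.56620
t = 3: p = 0.56620 + (+0.00068) = 0.56687
t = 4: p = 0.56687 + (+0.00019) = 0.56707
t = 5: p = 0.56707 + (+0.00005) = 0.56712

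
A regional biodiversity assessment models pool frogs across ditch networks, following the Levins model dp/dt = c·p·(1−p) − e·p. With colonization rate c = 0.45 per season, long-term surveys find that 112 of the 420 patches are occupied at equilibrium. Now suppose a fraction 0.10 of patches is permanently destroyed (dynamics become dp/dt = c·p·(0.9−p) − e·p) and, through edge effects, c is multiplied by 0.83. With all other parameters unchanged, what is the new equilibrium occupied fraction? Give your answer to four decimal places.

0.0165

Observed p* = 112/420 = 0.26667.
Balance c(1−p*) = e gives e = 0.45×(1 − 0.26667) = 0.33000.
New p* = 0.9 − e/c = 0.9 − 0.33000/0.37350 = 0.01647.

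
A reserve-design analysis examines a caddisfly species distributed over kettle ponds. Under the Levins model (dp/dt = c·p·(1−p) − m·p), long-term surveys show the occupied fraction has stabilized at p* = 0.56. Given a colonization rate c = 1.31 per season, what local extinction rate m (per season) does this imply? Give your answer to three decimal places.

0.576

At equilibrium c(1−p*) = m.
m = 1.31 × (1 − 0.56) = 1.31 × 0.4400 = 0.5764.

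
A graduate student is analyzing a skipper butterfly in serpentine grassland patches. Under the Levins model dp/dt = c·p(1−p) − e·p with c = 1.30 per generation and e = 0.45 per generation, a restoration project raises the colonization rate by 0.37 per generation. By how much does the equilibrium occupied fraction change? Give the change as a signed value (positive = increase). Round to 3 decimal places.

Before: p* = 1 − 0.45/1.30 = 0.6538.
After the change, c = 1.67, e = 0.45, so p* = 1 − 0.45/1.67 = 0.7305.
Δp* = 0.7305 − 0.6538 = +0.0767.

0.077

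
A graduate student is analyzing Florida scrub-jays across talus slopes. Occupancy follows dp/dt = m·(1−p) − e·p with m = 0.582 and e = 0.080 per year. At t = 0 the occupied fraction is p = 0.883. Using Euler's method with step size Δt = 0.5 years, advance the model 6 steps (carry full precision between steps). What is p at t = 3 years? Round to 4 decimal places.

0.8795

Update rule: p ← p + [m·(1−p) − e·p]·Δt with Δt = 0.5.
t = 0.5: p = 0.88300 + (-0.00127) = 0.88173
t = 1: p = 0.88173 + (-0.00085) = 0.88088
t = 1.5: p = 0.88088 + (-0.00057) = 0.88031
t = 2: p = 0.88031 + (-0.00038) = 0.87992
t = 2.5: p = 0.87992 + (-0.00025) = 0.87967
t = 3: p = 0.87967 + (-0.00017) = 0.87950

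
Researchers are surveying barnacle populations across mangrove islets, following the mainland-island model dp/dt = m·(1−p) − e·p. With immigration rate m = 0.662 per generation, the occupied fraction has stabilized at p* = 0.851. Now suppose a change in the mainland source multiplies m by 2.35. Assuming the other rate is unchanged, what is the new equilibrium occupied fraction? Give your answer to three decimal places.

Balance m(1−p*) = e·p* gives e = m(1−p*)/p* = 0.662×0.14900/0.85100 = 0.11591.
New p* = m/(m+e) = 1.55570/(1.55570+0.11591) = 0.93066.

0.931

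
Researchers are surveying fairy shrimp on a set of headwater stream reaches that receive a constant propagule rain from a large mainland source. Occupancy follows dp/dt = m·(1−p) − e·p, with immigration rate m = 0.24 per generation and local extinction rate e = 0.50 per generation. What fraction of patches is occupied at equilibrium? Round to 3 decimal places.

0.324

At equilibrium the propagule rain into empty patches balances local extinction: m(1−p*) = e·p*.
p* = m/(m+e) = 0.24/(0.24+0.50) = 0.24/0.7400 = 0.3243.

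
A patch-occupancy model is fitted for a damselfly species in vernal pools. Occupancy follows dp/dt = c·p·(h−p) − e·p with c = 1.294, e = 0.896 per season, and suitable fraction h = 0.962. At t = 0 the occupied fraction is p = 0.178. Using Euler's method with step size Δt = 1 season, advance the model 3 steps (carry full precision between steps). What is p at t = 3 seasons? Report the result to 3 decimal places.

0.232

Update rule: p ← p + [c·p·(h−p) − e·p]·Δt with Δt = 1.
step 1: Δp = +0.02109, p = 0.19909
step 2: Δp = +0.01816, p = 0.21725
step 3: Δp = +0.01471, p = 0.23196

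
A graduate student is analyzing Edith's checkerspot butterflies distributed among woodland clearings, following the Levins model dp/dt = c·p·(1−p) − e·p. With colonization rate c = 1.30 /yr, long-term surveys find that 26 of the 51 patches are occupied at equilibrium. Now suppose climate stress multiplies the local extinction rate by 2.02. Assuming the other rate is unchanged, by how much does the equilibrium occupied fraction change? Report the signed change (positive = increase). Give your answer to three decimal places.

Observed p* = 26/51 = 0.50980.
Balance c(1−p*) = e gives e = 1.30×(1 − 0.50980) = 0.63726.
New p* = 1 − e/c = 1 − 1.28727/1.30000 = 0.00979.
Δp* = 0.00979 − 0.50980 = -0.50001.

-0.500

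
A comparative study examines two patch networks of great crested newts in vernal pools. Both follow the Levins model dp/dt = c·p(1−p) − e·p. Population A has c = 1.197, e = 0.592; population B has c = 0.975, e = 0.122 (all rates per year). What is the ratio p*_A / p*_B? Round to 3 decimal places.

A: p*_A = 1 − 0.592/1.197 = 0.5054.
B: p*_B = 1 − 0.122/0.975 = 0.8749.
p*_A / p*_B = 0.5054/0.8749 = 0.5777.

0.578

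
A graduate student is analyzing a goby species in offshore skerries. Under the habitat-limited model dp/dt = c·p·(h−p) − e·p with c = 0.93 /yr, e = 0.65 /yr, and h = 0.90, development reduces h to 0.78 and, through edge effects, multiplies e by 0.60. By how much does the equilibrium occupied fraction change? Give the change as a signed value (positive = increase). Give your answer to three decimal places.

0.160

Before: p* = h − e/c = 0.90 − 0.65/0.93 = 0.90 − 0.6989 = 0.2011.
After: c = 0.93, e = 0.39, h = 0.78; p* = 0.78 − 0.39/0.93 = 0.3606.
Δp* = 0.3606 − 0.2011 = +0.1596.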